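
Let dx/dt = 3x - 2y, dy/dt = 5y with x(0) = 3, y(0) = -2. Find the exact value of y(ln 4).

-2048

A = [[3,-2],[0,5]]; eigenvalues λ = 3, 5.
Eigenvectors: (1,0) for λ=3, (1,-1) for λ=5.
From the initial condition, c_1 = 1, c_2 = 2.
y(ln 4) = (1)(4^3)(0) + (2)(4^5)(-1) = -2048.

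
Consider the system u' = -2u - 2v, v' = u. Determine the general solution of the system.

Coefficient matrix A = [[-2, -2], [1, 0]].
Characteristic polynomial det(A - λI) = λ^2 + 2λ + 2 = 0.
Eigenvalues λ = -1 ± i (complex conjugate pair).
For λ=-1+i: an eigenvector is (-1,0) - i(1,-1) = (-1 - i, 0 + i).
A real fundamental pair from Re and Im of e^((-1+i)t)v: X_1 = e^(-t)(cos(t)·(-1,0) + sin(t)·(1,-1)), X_2 = e^(-t)(sin(t)·(-1,0) - cos(t)·(1,-1)).
General solution: c_1X_1 + c_2X_2.

u(t) = c_1e^(-t)sin(t) - c_1e^(-t)cos(t) - c_2e^(-t)sin(t) - c_2e^(-t)cos(t), v(t) = -c_1e^(-t)sin(t) + c_2e^(-t)cos(t)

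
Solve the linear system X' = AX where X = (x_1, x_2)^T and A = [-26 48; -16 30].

Coefficient matrix A = [[-26, 48], [-16, 30]].
Characteristic polynomial det(A - λI) = λ^2 - 4λ - 12 = 0.
Eigenvalues λ = -2, 6.
For λ=-2: (A-λI) row 1 is [-24, 48], so an eigenvector is (-2, -1).
For λ=6: (A-λI) row 1 is [-32, 48], so an eigenvector is (-3, -2).
General solution: c_1e^(-2t)(-2,-1) + c_2e^(6t)(-3,-2).

x_1(t) = -2c_1e^(-2t) - 3c_2e^(6t), x_2(t) = -c_1e^(-2t) - 2c_2e^(6t)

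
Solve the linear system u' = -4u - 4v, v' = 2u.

u(t) = K_1e^(-2t)sin(2t) - K_1e^(-2t)cos(2t) - K_2e^(-2t)sin(2t) - K_2e^(-2t)cos(2t), v(t) = -K_1e^(-2t)sin(2t) + K_2e^(-2t)cos(2t)

Coefficient matrix A = [[-4, -4], [2, 0]].
Characteristic polynomial det(A - λI) = λ^2 + 4λ + 8 = 0.
Eigenvalues λ = -2 ± 2i (complex conjugate pair).
For λ=-2+2i: an eigenvector is (-1,0) - i(1,-1) = (-1 - i, 0 + i).
A real fundamental pair from Re and Im of e^((-2+2i)t)v: X_1 = e^(-2t)(cos(2t)·(-1,0) + sin(2t)·(1,-1)), X_2 = e^(-2t)(sin(2t)·(-1,0) - cos(2t)·(1,-1)).
General solution: K_1X_1 + K_2X_2.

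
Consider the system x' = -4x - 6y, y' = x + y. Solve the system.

Coefficient matrix A = [[-4, -6], [1, 1]].
Characteristic polynomial det(A - λI) = λ^2 + 3λ + 2 = 0.
Eigenvalues λ = -2, -1.
For λ=-2: (A-λI) row 1 is [-2, -6], so an eigenvector is (3, -1).
For λ=-1: (A-λI) row 1 is [-3, -6], so an eigenvector is (2, -1).
General solution: C_1e^(-2t)(3,-1) + C_2e^(-t)(2,-1).

x(t) = 3C_1e^(-2t) + 2C_2e^(-t), y(t) = -C_1e^(-2t) - C_2e^(-t)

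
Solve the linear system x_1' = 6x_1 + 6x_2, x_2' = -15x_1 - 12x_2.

x_1(t) = -C_1e^(-3t)sin(3t) - C_1e^(-3t)cos(3t) - C_2e^(-3t)sin(3t) + C_2e^(-3t)cos(3t), x_2(t) = 2C_1e^(-3t)sin(3t) + C_1e^(-3t)cos(3t) + C_2e^(-3t)sin(3t) - 2C_2e^(-3t)cos(3t)

Coefficient matrix A = [[6, 6], [-15, -12]].
Characteristic polynomial det(A - λI) = λ^2 + 6λ + 18 = 0.
Eigenvalues λ = -3 ± 3i (complex conjugate pair).
For λ=-3+3i: an eigenvector is (-1,1) - i(-1,2) = (-1 + i, 1 - 2i).
A real fundamental pair from Re and Im of e^((-3+3i)t)v: X_1 = e^(-3t)(cos(3t)·(-1,1) + sin(3t)·(-1,2)), X_2 = e^(-3t)(sin(3t)·(-1,1) - cos(3t)·(-1,2)).
General solution: C_1X_1 + C_2X_2.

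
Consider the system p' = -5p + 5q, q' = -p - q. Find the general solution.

p(t) = 2K_1e^(-3t)sin(t) - K_1e^(-3t)cos(t) - K_2e^(-3t)sin(t) - 2K_2e^(-3t)cos(t), q(t) = K_1e^(-3t)sin(t) - K_2e^(-3t)cos(t)

Coefficient matrix A = [[-5, 5], [-1, -1]].
Characteristic polynomial det(A - λI) = λ^2 + 6λ + 10 = 0.
Eigenvalues λ = -3 ± i (complex conjugate pair).
For λ=-3+i: an eigenvector is (-1,0) - i(2,1) = (-1 - 2i, 0 - i).
A real fundamental pair from Re and Im of e^((-3+i)t)v: X_1 = e^(-3t)(cos(t)·(-1,0) + sin(t)·(2,1)), X_2 = e^(-3t)(sin(t)·(-1,0) - cos(t)·(2,1)).
General solution: K_1X_1 + K_2X_2.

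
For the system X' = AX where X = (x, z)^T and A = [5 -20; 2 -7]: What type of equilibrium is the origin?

stable spiral

A = [[5,-20],[2,-7]]; det(A-λI) = λ^2 + 2λ + 5.
λ = -1 ± 2i: negative real part.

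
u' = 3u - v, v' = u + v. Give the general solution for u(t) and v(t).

u(t) = -C_1e^(2t) - C_2te^(2t) + 2C_2e^(2t), v(t) = -C_1e^(2t) - C_2te^(2t) + 3C_2e^(2t)

Coefficient matrix A = [[3, -1], [1, 1]].
Characteristic polynomial det(A - λI) = λ^2 - 4λ + 4 = 0.
Single eigenvalue λ = 2 with algebraic multiplicity 2.
Eigenvector v = (-1,-1); generalized eigenvector w with (A-λI)w=v is (2,3).
General solution: e^(2t)[C_1·v + C_2·(t·v + w)].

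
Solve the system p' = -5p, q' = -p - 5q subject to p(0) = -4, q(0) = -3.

Coefficient matrix A = [[-5, 0], [-1, -5]].
Characteristic polynomial det(A - λI) = λ^2 + 10λ + 25 = 0.
Single eigenvalue λ = -5 with algebraic multiplicity 2.
Eigenvector v = (0,-1); generalized eigenvector w with (A-λI)w=v is (1,-1).
General solution: e^(-5t)[c_1·v + c_2·(t·v + w)].
Applying p(0)=-4, q(0)=-3 gives c_1=7, c_2=-4.

p(t) = -4e^(-5t), q(t) = 4te^(-5t) - 3e^(-5t)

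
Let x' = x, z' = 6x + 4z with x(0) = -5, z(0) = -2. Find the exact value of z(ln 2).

-172

A = [[1,0],[6,4]]; eigenvalues λ = 1, 4.
Eigenvectors: (1,-2) for λ=1, (0,-1) for λ=4.
From the initial condition, c_1 = -5, c_2 = 12.
z(ln 2) = (-5)(2^1)(-2) + (12)(2^4)(-1) = -172.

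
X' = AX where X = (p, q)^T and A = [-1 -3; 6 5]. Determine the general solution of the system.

p(t) = -C_1e^(2t)cos(3t) - C_2e^(2t)sin(3t), q(t) = -C_1e^(2t)sin(3t) + C_1e^(2t)cos(3t) + C_2e^(2t)sin(3t) + C_2e^(2t)cos(3t)

Coefficient matrix A = [[-1, -3], [6, 5]].
Characteristic polynomial det(A - λI) = λ^2 - 4λ + 13 = 0.
Eigenvalues λ = 2 ± 3i (complex conjugate pair).
For λ=2+3i: an eigenvector is (-1,1) - i(0,-1) = (-1, 1 + i).
A real fundamental pair from Re and Im of e^((2+3i)t)v: X_1 = e^(2t)(cos(3t)·(-1,1) + sin(3t)·(0,-1)), X_2 = e^(2t)(sin(3t)·(-1,1) - cos(3t)·(0,-1)).
General solution: C_1X_1 + C_2X_2.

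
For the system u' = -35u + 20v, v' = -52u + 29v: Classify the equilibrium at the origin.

A = [[-35,20],[-52,29]]; det(A-λI) = λ^2 + 6λ + 25.
λ = -3 ± 4i: negative real part.

stable spiral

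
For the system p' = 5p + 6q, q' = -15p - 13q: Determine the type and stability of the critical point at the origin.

A = [[5,6],[-15,-13]]; det(A-λI) = λ^2 + 8λ + 25.
λ = -4 ± 3i: negative real part.

stable spiral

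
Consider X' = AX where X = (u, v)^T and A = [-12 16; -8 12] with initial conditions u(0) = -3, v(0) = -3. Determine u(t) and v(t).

u(t) = -3e^(4t), v(t) = -3e^(4t)

Coefficient matrix A = [[-12, 16], [-8, 12]].
Characteristic polynomial det(A - λI) = λ^2 - 16 = 0.
Eigenvalues λ = -4, 4.
For λ=-4: (A-λI) row 1 is [-8, 16], so an eigenvector is (2, 1).
For λ=4: (A-λI) row 1 is [-16, 16], so an eigenvector is (-1, -1).
General solution: K_1e^(-4t)(2,1) + K_2e^(4t)(-1,-1).
Applying u(0)=-3, v(0)=-3 gives K_1=0, K_2=3.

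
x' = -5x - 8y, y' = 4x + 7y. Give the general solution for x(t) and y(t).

Coefficient matrix A = [[-5, -8], [4, 7]].
Characteristic polynomial det(A - λI) = λ^2 - 2λ - 3 = 0.
Eigenvalues λ = 3, -1.
For λ=3: (A-λI) row 1 is [-8, -8], so an eigenvector is (1, -1).
For λ=-1: (A-λI) row 1 is [-4, -8], so an eigenvector is (-2, 1).
General solution: c_1e^(3t)(1,-1) + c_2e^(-t)(-2,1).

x(t) = c_1e^(3t) - 2c_2e^(-t), y(t) = -c_1e^(3t) + c_2e^(-t)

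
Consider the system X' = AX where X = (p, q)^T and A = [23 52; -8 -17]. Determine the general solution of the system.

p(t) = -2K_1e^(3t)sin(4t) - 3K_1e^(3t)cos(4t) - 3K_2e^(3t)sin(4t) + 2K_2e^(3t)cos(4t), q(t) = K_1e^(3t)sin(4t) + K_1e^(3t)cos(4t) + K_2e^(3t)sin(4t) - K_2e^(3t)cos(4t)

Coefficient matrix A = [[23, 52], [-8, -17]].
Characteristic polynomial det(A - λI) = λ^2 - 6λ + 25 = 0.
Eigenvalues λ = 3 ± 4i (complex conjugate pair).
For λ=3+4i: an eigenvector is (-3,1) - i(-2,1) = (-3 + 2i, 1 - i).
A real fundamental pair from Re and Im of e^((3+4i)t)v: X_1 = e^(3t)(cos(4t)·(-3,1) + sin(4t)·(-2,1)), X_2 = e^(3t)(sin(4t)·(-3,1) - cos(4t)·(-2,1)).
General solution: K_1X_1 + K_2X_2.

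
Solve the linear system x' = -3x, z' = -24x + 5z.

x(t) = C_1e^(-3t), z(t) = 3C_1e^(-3t) - C_2e^(5t)

Coefficient matrix A = [[-3, 0], [-24, 5]].
Characteristic polynomial det(A - λI) = λ^2 - 2λ - 15 = 0.
Eigenvalues λ = -3, 5.
For λ=-3: (A-λI) row 2 is [-24, 8], so an eigenvector is (1, 3).
For λ=5: (A-λI) row 1 is [-8, 0], so an eigenvector is (0, -1).
General solution: C_1e^(-3t)(1,3) + C_2e^(5t)(0,-1).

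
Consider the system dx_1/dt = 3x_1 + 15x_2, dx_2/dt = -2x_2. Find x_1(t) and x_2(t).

x_1(t) = c_1e^(3t) - 3c_2e^(-2t), x_2(t) = c_2e^(-2t)

Coefficient matrix A = [[3, 15], [0, -2]].
Characteristic polynomial det(A - λI) = λ^2 - λ - 6 = 0.
Eigenvalues λ = 3, -2.
For λ=3: (A-λI) row 1 is [0, 15], so an eigenvector is (1, 0).
For λ=-2: (A-λI) row 1 is [5, 15], so an eigenvector is (-3, 1).
General solution: c_1e^(3t)(1,0) + c_2e^(-2t)(-3,1).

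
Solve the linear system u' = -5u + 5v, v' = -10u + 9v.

u(t) = -2c_1e^(2t)sin(t) + c_1e^(2t)cos(t) + c_2e^(2t)sin(t) + 2c_2e^(2t)cos(t), v(t) = -3c_1e^(2t)sin(t) + c_1e^(2t)cos(t) + c_2e^(2t)sin(t) + 3c_2e^(2t)cos(t)

Coefficient matrix A = [[-5, 5], [-10, 9]].
Characteristic polynomial det(A - λI) = λ^2 - 4λ + 5 = 0.
Eigenvalues λ = 2 ± i (complex conjugate pair).
For λ=2+i: an eigenvector is (1,1) - i(-2,-3) = (1 + 2i, 1 + 3i).
A real fundamental pair from Re and Im of e^((2+i)t)v: X_1 = e^(2t)(cos(t)·(1,1) + sin(t)·(-2,-3)), X_2 = e^(2t)(sin(t)·(1,1) - cos(t)·(-2,-3)).
General solution: c_1X_1 + c_2X_2.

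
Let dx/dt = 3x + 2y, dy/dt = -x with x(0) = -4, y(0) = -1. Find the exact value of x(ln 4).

A = [[3,2],[-1,0]]; eigenvalues λ = 2, 1.
Eigenvectors: (-2,1) for λ=2, (1,-1) for λ=1.
From the initial condition, c_1 = 5, c_2 = 6.
x(ln 4) = (5)(4^2)(-2) + (6)(4^1)(1) = -136.

-136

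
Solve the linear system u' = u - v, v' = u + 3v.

u(t) = C_1e^(2t) + C_2te^(2t), v(t) = -C_1e^(2t) - C_2te^(2t) - C_2e^(2t)

Coefficient matrix A = [[1, -1], [1, 3]].
Characteristic polynomial det(A - λI) = λ^2 - 4λ + 4 = 0.
Single eigenvalue λ = 2 with algebraic multiplicity 2.
Eigenvector v = (1,-1); generalized eigenvector w with (A-λI)w=v is (0,-1).
General solution: e^(2t)[C_1·v + C_2·(t·v + w)].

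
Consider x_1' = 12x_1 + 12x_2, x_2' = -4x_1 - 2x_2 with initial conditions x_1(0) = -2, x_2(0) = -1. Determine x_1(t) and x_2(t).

x_1(t) = -14e^(6t) + 12e^(4t), x_2(t) = 7e^(6t) - 8e^(4t)

Coefficient matrix A = [[12, 12], [-4, -2]].
Characteristic polynomial det(A - λI) = λ^2 - 10λ + 24 = 0.
Eigenvalues λ = 4, 6.
For λ=4: (A-λI) row 1 is [8, 12], so an eigenvector is (-3, 2).
For λ=6: (A-λI) row 1 is [6, 12], so an eigenvector is (2, -1).
General solution: C_1e^(4t)(-3,2) + C_2e^(6t)(2,-1).
Applying x_1(0)=-2, x_2(0)=-1 gives C_1=-4, C_2=-7.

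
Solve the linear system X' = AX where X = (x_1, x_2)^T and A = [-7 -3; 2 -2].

x_1(t) = 3C_1e^(-5t) - C_2e^(-4t), x_2(t) = -2C_1e^(-5t) + C_2e^(-4t)

Coefficient matrix A = [[-7, -3], [2, -2]].
Characteristic polynomial det(A - λI) = λ^2 + 9λ + 20 = 0.
Eigenvalues λ = -5, -4.
For λ=-5: (A-λI) row 1 is [-2, -3], so an eigenvector is (3, -2).
For λ=-4: (A-λI) row 1 is [-3, -3], so an eigenvector is (-1, 1).
General solution: C_1e^(-5t)(3,-2) + C_2e^(-4t)(-1,1).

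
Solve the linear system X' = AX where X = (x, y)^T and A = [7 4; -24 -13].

x(t) = C_1e^(-5t) - C_2e^(-t), y(t) = -3C_1e^(-5t) + 2C_2e^(-t)

Coefficient matrix A = [[7, 4], [-24, -13]].
Characteristic polynomial det(A - λI) = λ^2 + 6λ + 5 = 0.
Eigenvalues λ = -5, -1.
For λ=-5: (A-λI) row 1 is [12, 4], so an eigenvector is (1, -3).
For λ=-1: (A-λI) row 1 is [8, 4], so an eigenvector is (-1, 2).
General solution: C_1e^(-5t)(1,-3) + C_2e^(-t)(-1,2).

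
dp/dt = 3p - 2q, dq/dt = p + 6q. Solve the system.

p(t) = 2c_1e^(4t) - c_2e^(5t), q(t) = -c_1e^(4t) + c_2e^(5t)

Coefficient matrix A = [[3, -2], [1, 6]].
Characteristic polynomial det(A - λI) = λ^2 - 9λ + 20 = 0.
Eigenvalues λ = 4, 5.
For λ=4: (A-λI) row 1 is [-1, -2], so an eigenvector is (2, -1).
For λ=5: (A-λI) row 1 is [-2, -2], so an eigenvector is (-1, 1).
General solution: c_1e^(4t)(2,-1) + c_2e^(5t)(-1,1).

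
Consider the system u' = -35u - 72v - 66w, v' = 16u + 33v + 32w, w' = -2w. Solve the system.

Coefficient matrix A = [[-35, -72, -66], [16, 33, 32], [0, 0, -2]].
det(A - λI) = 0 gives eigenvalues λ = -3, 1, -2.
For λ=-3: eigenvector (9,-4,0).
For λ=1: eigenvector (-2,1,0).
For λ=-2: eigenvector (-2,0,1).
General solution: K_1e^(-3t)(9,-4,0) + K_2e^(t)(-2,1,0) + K_3e^(-2t)(-2,0,1).

u(t) = 9K_1e^(-3t) - 2K_2e^(t) - 2K_3e^(-2t), v(t) = -4K_1e^(-3t) + K_2e^(t), w(t) = K_3e^(-2t)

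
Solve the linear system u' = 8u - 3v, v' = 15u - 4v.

u(t) = C_1e^(2t)sin(3t) - C_2e^(2t)cos(3t), v(t) = 2C_1e^(2t)sin(3t) - C_1e^(2t)cos(3t) - C_2e^(2t)sin(3t) - 2C_2e^(2t)cos(3t)

Coefficient matrix A = [[8, -3], [15, -4]].
Characteristic polynomial det(A - λI) = λ^2 - 4λ + 13 = 0.
Eigenvalues λ = 2 ± 3i (complex conjugate pair).
For λ=2+3i: an eigenvector is (0,-1) - i(1,2) = (0 - i, -1 - 2i).
A real fundamental pair from Re and Im of e^((2+3i)t)v: X_1 = e^(2t)(cos(3t)·(0,-1) + sin(3t)·(1,2)), X_2 = e^(2t)(sin(3t)·(0,-1) - cos(3t)·(1,2)).
General solution: C_1X_1 + C_2X_2.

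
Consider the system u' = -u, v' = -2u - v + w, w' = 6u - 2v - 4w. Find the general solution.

Coefficient matrix A = [[-1, 0, 0], [-2, -1, 1], [6, -2, -4]].
det(A - λI) = 0 gives eigenvalues λ = -1, -2, -3.
For λ=-1: eigenvector (1,0,2).
For λ=-2: eigenvector (0,1,-1).
For λ=-3: eigenvector (0,-1,2).
General solution: C_1e^(-t)(1,0,2) + C_2e^(-2t)(0,1,-1) + C_3e^(-3t)(0,-1,2).

u(t) = C_1e^(-t), v(t) = C_2e^(-2t) - C_3e^(-3t), w(t) = 2C_1e^(-t) - C_2e^(-2t) + 2C_3e^(-3t)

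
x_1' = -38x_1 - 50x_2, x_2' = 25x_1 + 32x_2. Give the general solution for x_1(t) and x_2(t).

Coefficient matrix A = [[-38, -50], [25, 32]].
Characteristic polynomial det(A - λI) = λ^2 + 6λ + 34 = 0.
Eigenvalues λ = -3 ± 5i (complex conjugate pair).
For λ=-3+5i: an eigenvector is (1,-1) - i(3,-2) = (1 - 3i, -1 + 2i).
A real fundamental pair from Re and Im of e^((-3+5i)t)v: X_1 = e^(-3t)(cos(5t)·(1,-1) + sin(5t)·(3,-2)), X_2 = e^(-3t)(sin(5t)·(1,-1) - cos(5t)·(3,-2)).
General solution: c_1X_1 + c_2X_2.

x_1(t) = 3c_1e^(-3t)sin(5t) + c_1e^(-3t)cos(5t) + c_2e^(-3t)sin(5t) - 3c_2e^(-3t)cos(5t), x_2(t) = -2c_1e^(-3t)sin(5t) - c_1e^(-3t)cos(5t) - c_2e^(-3t)sin(5t) + 2c_2e^(-3t)cos(5t)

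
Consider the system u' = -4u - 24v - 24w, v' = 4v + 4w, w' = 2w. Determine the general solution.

u(t) = K_1e^(-4t) + 4K_2e^(2t) - 3K_3e^(4t), v(t) = -2K_2e^(2t) + K_3e^(4t), w(t) = K_2e^(2t)

Coefficient matrix A = [[-4, -24, -24], [0, 4, 4], [0, 0, 2]].
det(A - λI) = 0 gives eigenvalues λ = -4, 2, 4.
For λ=-4: eigenvector (1,0,0).
For λ=2: eigenvector (4,-2,1).
For λ=4: eigenvector (-3,1,0).
General solution: K_1e^(-4t)(1,0,0) + K_2e^(2t)(4,-2,1) + K_3e^(4t)(-3,1,0).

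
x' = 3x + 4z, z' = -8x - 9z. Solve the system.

x(t) = C_1e^(-t) + C_2e^(-5t), z(t) = -C_1e^(-t) - 2C_2e^(-5t)

Coefficient matrix A = [[3, 4], [-8, -9]].
Characteristic polynomial det(A - λI) = λ^2 + 6λ + 5 = 0.
Eigenvalues λ = -1, -5.
For λ=-1: (A-λI) row 1 is [4, 4], so an eigenvector is (1, -1).
For λ=-5: (A-λI) row 1 is [8, 4], so an eigenvector is (1, -2).
General solution: C_1e^(-t)(1,-1) + C_2e^(-5t)(1,-2).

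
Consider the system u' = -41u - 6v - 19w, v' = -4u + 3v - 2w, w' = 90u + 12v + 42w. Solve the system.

u(t) = C_1e^(-3t) - C_2e^(3t) - C_3e^(4t), v(t) = C_2e^(3t) - 2C_3e^(4t), w(t) = -2C_1e^(-3t) + 2C_2e^(3t) + 3C_3e^(4t)

Coefficient matrix A = [[-41, -6, -19], [-4, 3, -2], [90, 12, 42]].
det(A - λI) = 0 gives eigenvalues λ = -3, 3, 4.
For λ=-3: eigenvector (1,0,-2).
For λ=3: eigenvector (-1,1,2).
For λ=4: eigenvector (-1,-2,3).
General solution: C_1e^(-3t)(1,0,-2) + C_2e^(3t)(-1,1,2) + C_3e^(4t)(-1,-2,3).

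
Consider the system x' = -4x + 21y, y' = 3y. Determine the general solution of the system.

Coefficient matrix A = [[-4, 21], [0, 3]].
Characteristic polynomial det(A - λI) = λ^2 + λ - 12 = 0.
Eigenvalues λ = -4, 3.
For λ=-4: (A-λI) row 1 is [0, 21], so an eigenvector is (-1, 0).
For λ=3: (A-λI) row 1 is [-7, 21], so an eigenvector is (-3, -1).
General solution: c_1e^(-4t)(-1,0) + c_2e^(3t)(-3,-1).

x(t) = -c_1e^(-4t) - 3c_2e^(3t), y(t) = -c_2e^(3t)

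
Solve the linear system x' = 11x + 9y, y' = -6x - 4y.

x(t) = K_1e^(2t) - 3K_2e^(5t), y(t) = -K_1e^(2t) + 2K_2e^(5t)

Coefficient matrix A = [[11, 9], [-6, -4]].
Characteristic polynomial det(A - λI) = λ^2 - 7λ + 10 = 0.
Eigenvalues λ = 2, 5.
For λ=2: (A-λI) row 1 is [9, 9], so an eigenvector is (1, -1).
For λ=5: (A-λI) row 1 is [6, 9], so an eigenvector is (-3, 2).
General solution: K_1e^(2t)(1,-1) + K_2e^(5t)(-3,2).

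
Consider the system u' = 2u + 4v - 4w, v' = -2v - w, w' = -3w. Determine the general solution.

u(t) = K_2e^(2t) + K_3e^(-2t), v(t) = K_1e^(-3t) - K_3e^(-2t), w(t) = K_1e^(-3t)

Coefficient matrix A = [[2, 4, -4], [0, -2, -1], [0, 0, -3]].
det(A - λI) = 0 gives eigenvalues λ = -3, 2, -2.
For λ=-3: eigenvector (0,1,1).
For λ=2: eigenvector (1,0,0).
For λ=-2: eigenvector (1,-1,0).
General solution: K_1e^(-3t)(0,1,1) + K_2e^(2t)(1,0,0) + K_3e^(-2t)(1,-1,0).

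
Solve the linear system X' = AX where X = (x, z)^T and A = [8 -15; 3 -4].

Coefficient matrix A = [[8, -15], [3, -4]].
Characteristic polynomial det(A - λI) = λ^2 - 4λ + 13 = 0.
Eigenvalues λ = 2 ± 3i (complex conjugate pair).
For λ=2+3i: an eigenvector is (1,0) - i(2,1) = (1 - 2i, 0 - i).
A real fundamental pair from Re and Im of e^((2+3i)t)v: X_1 = e^(2t)(cos(3t)·(1,0) + sin(3t)·(2,1)), X_2 = e^(2t)(sin(3t)·(1,0) - cos(3t)·(2,1)).
General solution: c_1X_1 + c_2X_2.

x(t) = 2c_1e^(2t)sin(3t) + c_1e^(2t)cos(3t) + c_2e^(2t)sin(3t) - 2c_2e^(2t)cos(3t), z(t) = c_1e^(2t)sin(3t) - c_2e^(2t)cos(3t)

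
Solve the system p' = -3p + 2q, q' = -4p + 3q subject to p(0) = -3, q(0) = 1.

p(t) = 4e^(t) - 7e^(-t), q(t) = 8e^(t) - 7e^(-t)

Coefficient matrix A = [[-3, 2], [-4, 3]].
Characteristic polynomial det(A - λI) = λ^2 - 1 = 0.
Eigenvalues λ = 1, -1.
For λ=1: (A-λI) row 1 is [-4, 2], so an eigenvector is (1, 2).
For λ=-1: (A-λI) row 1 is [-2, 2], so an eigenvector is (-1, -1).
General solution: c_1e^(t)(1,2) + c_2e^(-t)(-1,-1).
Applying p(0)=-3, q(0)=1 gives c_1=4, c_2=7.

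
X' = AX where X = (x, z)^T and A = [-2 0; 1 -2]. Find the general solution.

Coefficient matrix A = [[-2, 0], [1, -2]].
Characteristic polynomial det(A - λI) = λ^2 + 4λ + 4 = 0.
Single eigenvalue λ = -2 with algebraic multiplicity 2.
Eigenvector v = (0,-1); generalized eigenvector w with (A-λI)w=v is (-1,-3).
General solution: e^(-2t)[c_1·v + c_2·(t·v + w)].

x(t) = -c_2e^(-2t), z(t) = -c_1e^(-2t) - c_2te^(-2t) - 3c_2e^(-2t)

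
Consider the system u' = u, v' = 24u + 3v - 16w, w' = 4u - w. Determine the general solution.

u(t) = C_1e^(t), v(t) = 4C_1e^(t) + C_2e^(3t) + 4C_3e^(-t), w(t) = 2C_1e^(t) + C_3e^(-t)

Coefficient matrix A = [[1, 0, 0], [24, 3, -16], [4, 0, -1]].
det(A - λI) = 0 gives eigenvalues λ = 1, 3, -1.
For λ=1: eigenvector (1,4,2).
For λ=3: eigenvector (0,1,0).
For λ=-1: eigenvector (0,4,1).
General solution: C_1e^(t)(1,4,2) + C_2e^(3t)(0,1,0) + C_3e^(-t)(0,4,1).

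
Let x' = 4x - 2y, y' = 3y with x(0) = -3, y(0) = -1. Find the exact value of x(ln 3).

A = [[4,-2],[0,3]]; eigenvalues λ = 4, 3.
Eigenvectors: (-1,0) for λ=4, (-2,-1) for λ=3.
From the initial condition, c_1 = 1, c_2 = 1.
x(ln 3) = (1)(3^4)(-1) + (1)(3^3)(-2) = -135.

-135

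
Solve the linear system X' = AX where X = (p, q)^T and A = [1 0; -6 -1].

Coefficient matrix A = [[1, 0], [-6, -1]].
Characteristic polynomial det(A - λI) = λ^2 - 1 = 0.
Eigenvalues λ = 1, -1.
For λ=1: (A-λI) row 2 is [-6, -2], so an eigenvector is (1, -3).
For λ=-1: (A-λI) row 1 is [2, 0], so an eigenvector is (0, -1).
General solution: C_1e^(t)(1,-3) + C_2e^(-t)(0,-1).

p(t) = C_1e^(t), q(t) = -3C_1e^(t) - C_2e^(-t)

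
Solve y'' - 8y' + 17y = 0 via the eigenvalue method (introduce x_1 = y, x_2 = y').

y(t) = K_1e^(4t)cos(t) + K_2e^(4t)sin(t)

Let x_1 = y, x_2 = y'. Then x_1' = x_2 and x_2' = -17x_1 + 8x_2.
A = [[0,1],[-17,8]]; det(A-λI) = λ^2 - 8λ + 17.
Eigenvalues λ = 4 ± i.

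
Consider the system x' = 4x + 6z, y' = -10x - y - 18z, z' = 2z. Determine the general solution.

Coefficient matrix A = [[4, 0, 6], [-10, -1, -18], [0, 0, 2]].
det(A - λI) = 0 gives eigenvalues λ = 4, -1, 2.
For λ=4: eigenvector (1,-2,0).
For λ=-1: eigenvector (0,1,0).
For λ=2: eigenvector (-3,4,1).
General solution: K_1e^(4t)(1,-2,0) + K_2e^(-t)(0,1,0) + K_3e^(2t)(-3,4,1).

x(t) = K_1e^(4t) - 3K_3e^(2t), y(t) = -2K_1e^(4t) + K_2e^(-t) + 4K_3e^(2t), z(t) = K_3e^(2t)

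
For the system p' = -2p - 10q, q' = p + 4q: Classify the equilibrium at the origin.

unstable spiral

A = [[-2,-10],[1,4]]; det(A-λI) = λ^2 - 2λ + 2.
λ = 1 ± i: positive real part.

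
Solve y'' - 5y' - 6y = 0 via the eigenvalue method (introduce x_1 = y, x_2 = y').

y(t) = c_1e^(-t) + c_2e^(6t)

Let x_1 = y, x_2 = y'. Then x_1' = x_2 and x_2' = 6x_1 + 5x_2.
A = [[0,1],[6,5]]; det(A-λI) = λ^2 - 5λ - 6.
Eigenvalues λ = -1, 6 with eigenvectors (1,-1), (1,6).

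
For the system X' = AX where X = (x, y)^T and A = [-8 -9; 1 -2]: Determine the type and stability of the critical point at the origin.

stable improper node

A = [[-8,-9],[1,-2]]; det(A-λI) = λ^2 + 10λ + 25.
repeated λ = -5 with a single eigenvector.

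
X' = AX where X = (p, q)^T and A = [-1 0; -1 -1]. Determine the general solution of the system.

p(t) = K_2e^(-t), q(t) = -K_1e^(-t) - K_2te^(-t) + K_2e^(-t)

Coefficient matrix A = [[-1, 0], [-1, -1]].
Characteristic polynomial det(A - λI) = λ^2 + 2λ + 1 = 0.
Single eigenvalue λ = -1 with algebraic multiplicity 2.
Eigenvector v = (0,-1); generalized eigenvector w with (A-λI)w=v is (1,1).
General solution: e^(-t)[K_1·v + K_2·(t·v + w)].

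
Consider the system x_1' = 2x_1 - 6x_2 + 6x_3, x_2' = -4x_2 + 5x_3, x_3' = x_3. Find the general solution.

Coefficient matrix A = [[2, -6, 6], [0, -4, 5], [0, 0, 1]].
det(A - λI) = 0 gives eigenvalues λ = -4, 2, 1.
For λ=-4: eigenvector (1,1,0).
For λ=2: eigenvector (-1,0,0).
For λ=1: eigenvector (0,1,1).
General solution: c_1e^(-4t)(1,1,0) + c_2e^(2t)(-1,0,0) + c_3e^(t)(0,1,1).

x_1(t) = c_1e^(-4t) - c_2e^(2t), x_2(t) = c_1e^(-4t) + c_3e^(t), x_3(t) = c_3e^(t)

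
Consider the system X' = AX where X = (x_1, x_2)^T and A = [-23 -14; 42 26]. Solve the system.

Coefficient matrix A = [[-23, -14], [42, 26]].
Characteristic polynomial det(A - λI) = λ^2 - 3λ - 10 = 0.
Eigenvalues λ = 5, -2.
For λ=5: (A-λI) row 1 is [-28, -14], so an eigenvector is (-1, 2).
For λ=-2: (A-λI) row 1 is [-21, -14], so an eigenvector is (2, -3).
General solution: K_1e^(5t)(-1,2) + K_2e^(-2t)(2,-3).

x_1(t) = -K_1e^(5t) + 2K_2e^(-2t), x_2(t) = 2K_1e^(5t) - 3K_2e^(-2t)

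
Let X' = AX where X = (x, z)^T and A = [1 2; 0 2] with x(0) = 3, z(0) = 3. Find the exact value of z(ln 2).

12

A = [[1,2],[0,2]]; eigenvalues λ = 2, 1.
Eigenvectors: (-2,-1) for λ=2, (-1,0) for λ=1.
From the initial condition, c_1 = -3, c_2 = 3.
z(ln 2) = (-3)(2^2)(-1) + (3)(2^1)(0) = 12.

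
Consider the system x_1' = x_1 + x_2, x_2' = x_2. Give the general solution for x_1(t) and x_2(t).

x_1(t) = -K_1e^(t) - K_2te^(t) + 2K_2e^(t), x_2(t) = -K_2e^(t)

Coefficient matrix A = [[1, 1], [0, 1]].
Characteristic polynomial det(A - λI) = λ^2 - 2λ + 1 = 0.
Single eigenvalue λ = 1 with algebraic multiplicity 2.
Eigenvector v = (-1,0); generalized eigenvector w with (A-λI)w=v is (2,-1).
General solution: e^(t)[K_1·v + K_2·(t·v + w)].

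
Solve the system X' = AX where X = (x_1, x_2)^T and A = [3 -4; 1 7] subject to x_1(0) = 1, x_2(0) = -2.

Coefficient matrix A = [[3, -4], [1, 7]].
Characteristic polynomial det(A - λI) = λ^2 - 10λ + 25 = 0.
Single eigenvalue λ = 5 with algebraic multiplicity 2.
Eigenvector v = (-2,1); generalized eigenvector w with (A-λI)w=v is (3,-1).
General solution: e^(5t)[K_1·v + K_2·(t·v + w)].
Applying x_1(0)=1, x_2(0)=-2 gives K_1=-5, K_2=-3.

x_1(t) = 6te^(5t) + e^(5t), x_2(t) = -3te^(5t) - 2e^(5t)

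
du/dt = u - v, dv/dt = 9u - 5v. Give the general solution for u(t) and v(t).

u(t) = C_1e^(-2t) + C_2te^(-2t), v(t) = 3C_1e^(-2t) + 3C_2te^(-2t) - C_2e^(-2t)

Coefficient matrix A = [[1, -1], [9, -5]].
Characteristic polynomial det(A - λI) = λ^2 + 4λ + 4 = 0.
Single eigenvalue λ = -2 with algebraic multiplicity 2.
Eigenvector v = (1,3); generalized eigenvector w with (A-λI)w=v is (0,-1).
General solution: e^(-2t)[C_1·v + C_2·(t·v + w)].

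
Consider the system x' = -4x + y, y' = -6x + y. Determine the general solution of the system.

Coefficient matrix A = [[-4, 1], [-6, 1]].
Characteristic polynomial det(A - λI) = λ^2 + 3λ + 2 = 0.
Eigenvalues λ = -2, -1.
For λ=-2: (A-λI) row 1 is [-2, 1], so an eigenvector is (-1, -2).
For λ=-1: (A-λI) row 1 is [-3, 1], so an eigenvector is (-1, -3).
General solution: c_1e^(-2t)(-1,-2) + c_2e^(-t)(-1,-3).

x(t) = -c_1e^(-2t) - c_2e^(-t), y(t) = -2c_1e^(-2t) - 3c_2e^(-t)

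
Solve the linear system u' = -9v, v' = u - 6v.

Coefficient matrix A = [[0, -9], [1, -6]].
Characteristic polynomial det(A - λI) = λ^2 + 6λ + 9 = 0.
Single eigenvalue λ = -3 with algebraic multiplicity 2.
Eigenvector v = (3,1); generalized eigenvector w with (A-λI)w=v is (-2,-1).
General solution: e^(-3t)[c_1·v + c_2·(t·v + w)].

u(t) = 3c_1e^(-3t) + 3c_2te^(-3t) - 2c_2e^(-3t), v(t) = c_1e^(-3t) + c_2te^(-3t) - c_2e^(-3t)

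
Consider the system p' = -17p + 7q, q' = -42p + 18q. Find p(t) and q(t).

p(t) = C_1e^(4t) + C_2e^(-3t), q(t) = 3C_1e^(4t) + 2C_2e^(-3t)

Coefficient matrix A = [[-17, 7], [-42, 18]].
Characteristic polynomial det(A - λI) = λ^2 - λ - 12 = 0.
Eigenvalues λ = 4, -3.
For λ=4: (A-λI) row 1 is [-21, 7], so an eigenvector is (1, 3).
For λ=-3: (A-λI) row 1 is [-14, 7], so an eigenvector is (1, 2).
General solution: C_1e^(4t)(1,3) + C_2e^(-3t)(1,2).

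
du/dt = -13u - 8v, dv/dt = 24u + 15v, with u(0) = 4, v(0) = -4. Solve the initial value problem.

u(t) = -4e^(3t) + 8e^(-t), v(t) = 8e^(3t) - 12e^(-t)

Coefficient matrix A = [[-13, -8], [24, 15]].
Characteristic polynomial det(A - λI) = λ^2 - 2λ - 3 = 0.
Eigenvalues λ = 3, -1.
For λ=3: (A-λI) row 1 is [-16, -8], so an eigenvector is (-1, 2).
For λ=-1: (A-λI) row 1 is [-12, -8], so an eigenvector is (-2, 3).
General solution: C_1e^(3t)(-1,2) + C_2e^(-t)(-2,3).
Applying u(0)=4, v(0)=-4 gives C_1=4, C_2=-4.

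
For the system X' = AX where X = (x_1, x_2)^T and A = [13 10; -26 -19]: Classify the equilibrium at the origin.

stable spiral

A = [[13,10],[-26,-19]]; det(A-λI) = λ^2 + 6λ + 13.
λ = -3 ± 2i: negative real part.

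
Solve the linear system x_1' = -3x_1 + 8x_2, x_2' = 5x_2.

x_1(t) = -K_1e^(-3t) + K_2e^(5t), x_2(t) = K_2e^(5t)

Coefficient matrix A = [[-3, 8], [0, 5]].
Characteristic polynomial det(A - λI) = λ^2 - 2λ - 15 = 0.
Eigenvalues λ = -3, 5.
For λ=-3: (A-λI) row 1 is [0, 8], so an eigenvector is (-1, 0).
For λ=5: (A-λI) row 1 is [-8, 8], so an eigenvector is (1, 1).
General solution: K_1e^(-3t)(-1,0) + K_2e^(5t)(1,1).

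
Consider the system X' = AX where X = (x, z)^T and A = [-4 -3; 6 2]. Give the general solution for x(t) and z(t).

x(t) = K_1e^(-t)cos(3t) + K_2e^(-t)sin(3t), z(t) = K_1e^(-t)sin(3t) - K_1e^(-t)cos(3t) - K_2e^(-t)sin(3t) - K_2e^(-t)cos(3t)

Coefficient matrix A = [[-4, -3], [6, 2]].
Characteristic polynomial det(A - λI) = λ^2 + 2λ + 10 = 0.
Eigenvalues λ = -1 ± 3i (complex conjugate pair).
For λ=-1+3i: an eigenvector is (1,-1) - i(0,1) = (1, -1 - i).
A real fundamental pair from Re and Im of e^((-1+3i)t)v: X_1 = e^(-t)(cos(3t)·(1,-1) + sin(3t)·(0,1)), X_2 = e^(-t)(sin(3t)·(1,-1) - cos(3t)·(0,1)).
General solution: K_1X_1 + K_2X_2.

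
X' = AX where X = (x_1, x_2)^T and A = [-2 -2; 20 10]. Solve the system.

x_1(t) = C_1e^(4t)sin(2t) - C_2e^(4t)cos(2t), x_2(t) = -3C_1e^(4t)sin(2t) - C_1e^(4t)cos(2t) - C_2e^(4t)sin(2t) + 3C_2e^(4t)cos(2t)

Coefficient matrix A = [[-2, -2], [20, 10]].
Characteristic polynomial det(A - λI) = λ^2 - 8λ + 20 = 0.
Eigenvalues λ = 4 ± 2i (complex conjugate pair).
For λ=4+2i: an eigenvector is (0,-1) - i(1,-3) = (0 - i, -1 + 3i).
A real fundamental pair from Re and Im of e^((4+2i)t)v: X_1 = e^(4t)(cos(2t)·(0,-1) + sin(2t)·(1,-3)), X_2 = e^(4t)(sin(2t)·(0,-1) - cos(2t)·(1,-3)).
General solution: C_1X_1 + C_2X_2.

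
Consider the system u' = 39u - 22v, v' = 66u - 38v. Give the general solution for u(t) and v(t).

u(t) = -c_1e^(-5t) + 2c_2e^(6t), v(t) = -2c_1e^(-5t) + 3c_2e^(6t)

Coefficient matrix A = [[39, -22], [66, -38]].
Characteristic polynomial det(A - λI) = λ^2 - λ - 30 = 0.
Eigenvalues λ = -5, 6.
For λ=-5: (A-λI) row 1 is [44, -22], so an eigenvector is (-1, -2).
For λ=6: (A-λI) row 1 is [33, -22], so an eigenvector is (2, 3).
General solution: c_1e^(-5t)(-1,-2) + c_2e^(6t)(2,3).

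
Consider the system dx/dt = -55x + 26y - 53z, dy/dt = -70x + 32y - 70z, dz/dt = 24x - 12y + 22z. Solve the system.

x(t) = K_1e^(-2t) + K_2e^(-3t) + 4K_3e^(4t), y(t) = 2K_2e^(-3t) + 5K_3e^(4t), z(t) = -K_1e^(-2t) - 2K_3e^(4t)

Coefficient matrix A = [[-55, 26, -53], [-70, 32, -70], [24, -12, 22]].
det(A - λI) = 0 gives eigenvalues λ = -2, -3, 4.
For λ=-2: eigenvector (1,0,-1).
For λ=-3: eigenvector (1,2,0).
For λ=4: eigenvector (4,5,-2).
General solution: K_1e^(-2t)(1,0,-1) + K_2e^(-3t)(1,2,0) + K_3e^(4t)(4,5,-2).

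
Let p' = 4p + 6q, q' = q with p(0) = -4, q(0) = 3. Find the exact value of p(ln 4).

A = [[4,6],[0,1]]; eigenvalues λ = 4, 1.
Eigenvectors: (-1,0) for λ=4, (2,-1) for λ=1.
From the initial condition, c_1 = -2, c_2 = -3.
p(ln 4) = (-2)(4^4)(-1) + (-3)(4^1)(2) = 488.

488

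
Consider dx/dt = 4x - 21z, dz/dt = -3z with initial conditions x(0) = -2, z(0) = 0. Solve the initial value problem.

x(t) = -2e^(4t), z(t) = 0

Coefficient matrix A = [[4, -21], [0, -3]].
Characteristic polynomial det(A - λI) = λ^2 - λ - 12 = 0.
Eigenvalues λ = -3, 4.
For λ=-3: (A-λI) row 1 is [7, -21], so an eigenvector is (-3, -1).
For λ=4: (A-λI) row 1 is [0, -21], so an eigenvector is (1, 0).
General solution: C_1e^(-3t)(-3,-1) + C_2e^(4t)(1,0).
Applying x(0)=-2, z(0)=0 gives C_1=0, C_2=-2.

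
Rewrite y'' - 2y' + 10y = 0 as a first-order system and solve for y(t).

y(t) = c_1e^(t)cos(3t) + c_2e^(t)sin(3t)

Let x_1 = y, x_2 = y'. Then x_1' = x_2 and x_2' = -10x_1 + 2x_2.
A = [[0,1],[-10,2]]; det(A-λI) = λ^2 - 2λ + 10.
Eigenvalues λ = 1 ± 3i.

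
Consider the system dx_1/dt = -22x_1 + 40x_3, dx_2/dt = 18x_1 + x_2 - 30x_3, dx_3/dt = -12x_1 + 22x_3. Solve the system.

x_1(t) = 2K_1e^(-2t) + 5K_3e^(2t), x_2(t) = -2K_1e^(-2t) + K_2e^(t), x_3(t) = K_1e^(-2t) + 3K_3e^(2t)

Coefficient matrix A = [[-22, 0, 40], [18, 1, -30], [-12, 0, 22]].
det(A - λI) = 0 gives eigenvalues λ = -2, 1, 2.
For λ=-2: eigenvector (2,-2,1).
For λ=1: eigenvector (0,1,0).
For λ=2: eigenvector (5,0,3).
General solution: K_1e^(-2t)(2,-2,1) + K_2e^(t)(0,1,0) + K_3e^(2t)(5,0,3).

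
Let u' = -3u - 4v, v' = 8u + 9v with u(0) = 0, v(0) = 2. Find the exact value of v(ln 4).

4088

A = [[-3,-4],[8,9]]; eigenvalues λ = 1, 5.
Eigenvectors: (1,-1) for λ=1, (-1,2) for λ=5.
From the initial condition, c_1 = 2, c_2 = 2.
v(ln 4) = (2)(4^1)(-1) + (2)(4^5)(2) = 4088.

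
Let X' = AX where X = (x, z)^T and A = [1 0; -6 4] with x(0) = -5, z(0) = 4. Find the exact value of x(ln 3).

-15

A = [[1,0],[-6,4]]; eigenvalues λ = 4, 1.
Eigenvectors: (0,1) for λ=4, (1,2) for λ=1.
From the initial condition, c_1 = 14, c_2 = -5.
x(ln 3) = (14)(3^4)(0) + (-5)(3^1)(1) = -15.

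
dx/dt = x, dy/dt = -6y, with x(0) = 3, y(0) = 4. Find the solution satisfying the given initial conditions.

x(t) = 3e^(t), y(t) = 4e^(-6t)

Coefficient matrix A = [[1, 0], [0, -6]].
Characteristic polynomial det(A - λI) = λ^2 + 5λ - 6 = 0.
Eigenvalues λ = -6, 1.
For λ=-6: (A-λI) row 1 is [7, 0], so an eigenvector is (0, -1).
For λ=1: (A-λI) row 2 is [0, -7], so an eigenvector is (1, 0).
General solution: c_1e^(-6t)(0,-1) + c_2e^(t)(1,0).
Applying x(0)=3, y(0)=4 gives c_1=-4, c_2=3.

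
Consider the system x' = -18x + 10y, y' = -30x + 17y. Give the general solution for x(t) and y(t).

x(t) = -c_1e^(2t) - 2c_2e^(-3t), y(t) = -2c_1e^(2t) - 3c_2e^(-3t)

Coefficient matrix A = [[-18, 10], [-30, 17]].
Characteristic polynomial det(A - λI) = λ^2 + λ - 6 = 0.
Eigenvalues λ = 2, -3.
For λ=2: (A-λI) row 1 is [-20, 10], so an eigenvector is (-1, -2).
For λ=-3: (A-λI) row 1 is [-15, 10], so an eigenvector is (-2, -3).
General solution: c_1e^(2t)(-1,-2) + c_2e^(-3t)(-2,-3).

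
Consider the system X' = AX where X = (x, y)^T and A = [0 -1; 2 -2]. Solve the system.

x(t) = -C_1e^(-t)sin(t) + C_2e^(-t)cos(t), y(t) = -C_1e^(-t)sin(t) + C_1e^(-t)cos(t) + C_2e^(-t)sin(t) + C_2e^(-t)cos(t)

Coefficient matrix A = [[0, -1], [2, -2]].
Characteristic polynomial det(A - λI) = λ^2 + 2λ + 2 = 0.
Eigenvalues λ = -1 ± i (complex conjugate pair).
For λ=-1+i: an eigenvector is (0,1) - i(-1,-1) = (0 + i, 1 + i).
A real fundamental pair from Re and Im of e^((-1+i)t)v: X_1 = e^(-t)(cos(t)·(0,1) + sin(t)·(-1,-1)), X_2 = e^(-t)(sin(t)·(0,1) - cos(t)·(-1,-1)).
General solution: C_1X_1 + C_2X_2.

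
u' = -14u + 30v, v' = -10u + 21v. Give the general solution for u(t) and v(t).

u(t) = -3K_1e^(6t) - 2K_2e^(t), v(t) = -2K_1e^(6t) - K_2e^(t)

Coefficient matrix A = [[-14, 30], [-10, 21]].
Characteristic polynomial det(A - λI) = λ^2 - 7λ + 6 = 0.
Eigenvalues λ = 6, 1.
For λ=6: (A-λI) row 1 is [-20, 30], so an eigenvector is (-3, -2).
For λ=1: (A-λI) row 1 is [-15, 30], so an eigenvector is (-2, -1).
General solution: K_1e^(6t)(-3,-2) + K_2e^(t)(-2,-1).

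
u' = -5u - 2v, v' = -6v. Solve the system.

u(t) = -c_1e^(-5t) + 2c_2e^(-6t), v(t) = c_2e^(-6t)

Coefficient matrix A = [[-5, -2], [0, -6]].
Characteristic polynomial det(A - λI) = λ^2 + 11λ + 30 = 0.
Eigenvalues λ = -5, -6.
For λ=-5: (A-λI) row 1 is [0, -2], so an eigenvector is (-1, 0).
For λ=-6: (A-λI) row 1 is [1, -2], so an eigenvector is (2, 1).
General solution: c_1e^(-5t)(-1,0) + c_2e^(-6t)(2,1).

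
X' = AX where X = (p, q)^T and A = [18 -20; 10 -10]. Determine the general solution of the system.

p(t) = C_1e^(4t)sin(2t) + 3C_1e^(4t)cos(2t) + 3C_2e^(4t)sin(2t) - C_2e^(4t)cos(2t), q(t) = C_1e^(4t)sin(2t) + 2C_1e^(4t)cos(2t) + 2C_2e^(4t)sin(2t) - C_2e^(4t)cos(2t)

Coefficient matrix A = [[18, -20], [10, -10]].
Characteristic polynomial det(A - λI) = λ^2 - 8λ + 20 = 0.
Eigenvalues λ = 4 ± 2i (complex conjugate pair).
For λ=4+2i: an eigenvector is (3,2) - i(1,1) = (3 - i, 2 - i).
A real fundamental pair from Re and Im of e^((4+2i)t)v: X_1 = e^(4t)(cos(2t)·(3,2) + sin(2t)·(1,1)), X_2 = e^(4t)(sin(2t)·(3,2) - cos(2t)·(1,1)).
General solution: C_1X_1 + C_2X_2.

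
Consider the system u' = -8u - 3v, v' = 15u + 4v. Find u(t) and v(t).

Coefficient matrix A = [[-8, -3], [15, 4]].
Characteristic polynomial det(A - λI) = λ^2 + 4λ + 13 = 0.
Eigenvalues λ = -2 ± 3i (complex conjugate pair).
For λ=-2+3i: an eigenvector is (-1,2) - i(0,-1) = (-1, 2 + i).
A real fundamental pair from Re and Im of e^((-2+3i)t)v: X_1 = e^(-2t)(cos(3t)·(-1,2) + sin(3t)·(0,-1)), X_2 = e^(-2t)(sin(3t)·(-1,2) - cos(3t)·(0,-1)).
General solution: c_1X_1 + c_2X_2.

u(t) = -c_1e^(-2t)cos(3t) - c_2e^(-2t)sin(3t), v(t) = -c_1e^(-2t)sin(3t) + 2c_1e^(-2t)cos(3t) + 2c_2e^(-2t)sin(3t) + c_2e^(-2t)cos(3t)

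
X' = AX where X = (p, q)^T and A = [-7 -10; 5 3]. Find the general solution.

Coefficient matrix A = [[-7, -10], [5, 3]].
Characteristic polynomial det(A - λI) = λ^2 + 4λ + 29 = 0.
Eigenvalues λ = -2 ± 5i (complex conjugate pair).
For λ=-2+5i: an eigenvector is (1,-1) - i(1,0) = (1 - i, -1).
A real fundamental pair from Re and Im of e^((-2+5i)t)v: X_1 = e^(-2t)(cos(5t)·(1,-1) + sin(5t)·(1,0)), X_2 = e^(-2t)(sin(5t)·(1,-1) - cos(5t)·(1,0)).
General solution: C_1X_1 + C_2X_2.

p(t) = C_1e^(-2t)sin(5t) + C_1e^(-2t)cos(5t) + C_2e^(-2t)sin(5t) - C_2e^(-2t)cos(5t), q(t) = -C_1e^(-2t)cos(5t) - C_2e^(-2t)sin(5t)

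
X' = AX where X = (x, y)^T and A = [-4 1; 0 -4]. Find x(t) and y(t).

Coefficient matrix A = [[-4, 1], [0, -4]].
Characteristic polynomial det(A - λI) = λ^2 + 8λ + 16 = 0.
Single eigenvalue λ = -4 with algebraic multiplicity 2.
Eigenvector v = (-1,0); generalized eigenvector w with (A-λI)w=v is (-3,-1).
General solution: e^(-4t)[c_1·v + c_2·(t·v + w)].

x(t) = -c_1e^(-4t) - c_2te^(-4t) - 3c_2e^(-4t), y(t) = -c_2e^(-4t)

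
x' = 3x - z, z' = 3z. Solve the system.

Coefficient matrix A = [[3, -1], [0, 3]].
Characteristic polynomial det(A - λI) = λ^2 - 6λ + 9 = 0.
Single eigenvalue λ = 3 with algebraic multiplicity 2.
Eigenvector v = (-1,0); generalized eigenvector w with (A-λI)w=v is (1,1).
General solution: e^(3t)[K_1·v + K_2·(t·v + w)].

x(t) = -K_1e^(3t) - K_2te^(3t) + K_2e^(3t), z(t) = K_2e^(3t)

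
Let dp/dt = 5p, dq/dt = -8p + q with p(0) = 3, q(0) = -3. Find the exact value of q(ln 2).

A = [[5,0],[-8,1]]; eigenvalues λ = 1, 5.
Eigenvectors: (0,1) for λ=1, (-1,2) for λ=5.
From the initial condition, c_1 = 3, c_2 = -3.
q(ln 2) = (3)(2^1)(1) + (-3)(2^5)(2) = -186.

-186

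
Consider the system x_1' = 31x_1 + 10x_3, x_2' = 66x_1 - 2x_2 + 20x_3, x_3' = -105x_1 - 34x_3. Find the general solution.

Coefficient matrix A = [[31, 0, 10], [66, -2, 20], [-105, 0, -34]].
det(A - λI) = 0 gives eigenvalues λ = 1, -2, -4.
For λ=1: eigenvector (1,2,-3).
For λ=-2: eigenvector (0,1,0).
For λ=-4: eigenvector (-2,-4,7).
General solution: C_1e^(t)(1,2,-3) + C_2e^(-2t)(0,1,0) + C_3e^(-4t)(-2,-4,7).

x_1(t) = C_1e^(t) - 2C_3e^(-4t), x_2(t) = 2C_1e^(t) + C_2e^(-2t) - 4C_3e^(-4t), x_3(t) = -3C_1e^(t) + 7C_3e^(-4t)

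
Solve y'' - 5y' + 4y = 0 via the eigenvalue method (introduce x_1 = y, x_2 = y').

y(t) = K_1e^(t) + K_2e^(4t)

Let x_1 = y, x_2 = y'. Then x_1' = x_2 and x_2' = -4x_1 + 5x_2.
A = [[0,1],[-4,5]]; det(A-λI) = λ^2 - 5λ + 4.
Eigenvalues λ = 1, 4 with eigenvectors (1,1), (1,4).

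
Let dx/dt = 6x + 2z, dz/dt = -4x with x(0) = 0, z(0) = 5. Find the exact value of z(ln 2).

-40

A = [[6,2],[-4,0]]; eigenvalues λ = 4, 2.
Eigenvectors: (1,-1) for λ=4, (1,-2) for λ=2.
From the initial condition, c_1 = 5, c_2 = -5.
z(ln 2) = (5)(2^4)(-1) + (-5)(2^2)(-2) = -40.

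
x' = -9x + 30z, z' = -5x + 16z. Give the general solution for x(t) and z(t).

Coefficient matrix A = [[-9, 30], [-5, 16]].
Characteristic polynomial det(A - λI) = λ^2 - 7λ + 6 = 0.
Eigenvalues λ = 1, 6.
For λ=1: (A-λI) row 1 is [-10, 30], so an eigenvector is (3, 1).
For λ=6: (A-λI) row 1 is [-15, 30], so an eigenvector is (-2, -1).
General solution: C_1e^(t)(3,1) + C_2e^(6t)(-2,-1).

x(t) = 3C_1e^(t) - 2C_2e^(6t), z(t) = C_1e^(t) - C_2e^(6t)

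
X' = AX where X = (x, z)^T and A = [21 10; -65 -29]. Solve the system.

x(t) = K_1e^(-4t)sin(5t) + K_1e^(-4t)cos(5t) + K_2e^(-4t)sin(5t) - K_2e^(-4t)cos(5t), z(t) = -3K_1e^(-4t)sin(5t) - 2K_1e^(-4t)cos(5t) - 2K_2e^(-4t)sin(5t) + 3K_2e^(-4t)cos(5t)

Coefficient matrix A = [[21, 10], [-65, -29]].
Characteristic polynomial det(A - λI) = λ^2 + 8λ + 41 = 0.
Eigenvalues λ = -4 ± 5i (complex conjugate pair).
For λ=-4+5i: an eigenvector is (1,-2) - i(1,-3) = (1 - i, -2 + 3i).
A real fundamental pair from Re and Im of e^((-4+5i)t)v: X_1 = e^(-4t)(cos(5t)·(1,-2) + sin(5t)·(1,-3)), X_2 = e^(-4t)(sin(5t)·(1,-2) - cos(5t)·(1,-3)).
General solution: K_1X_1 + K_2X_2.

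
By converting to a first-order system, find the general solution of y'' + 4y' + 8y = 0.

Let x_1 = y, x_2 = y'. Then x_1' = x_2 and x_2' = -8x_1 - 4x_2.
A = [[0,1],[-8,-4]]; det(A-λI) = λ^2 + 4λ + 8.
Eigenvalues λ = -2 ± 2i.

y(t) = c_1e^(-2t)cos(2t) + c_2e^(-2t)sin(2t)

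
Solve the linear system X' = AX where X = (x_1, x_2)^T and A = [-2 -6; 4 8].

x_1(t) = -C_1e^(4t) - 3C_2e^(2t), x_2(t) = C_1e^(4t) + 2C_2e^(2t)

Coefficient matrix A = [[-2, -6], [4, 8]].
Characteristic polynomial det(A - λI) = λ^2 - 6λ + 8 = 0.
Eigenvalues λ = 4, 2.
For λ=4: (A-λI) row 1 is [-6, -6], so an eigenvector is (-1, 1).
For λ=2: (A-λI) row 1 is [-4, -6], so an eigenvector is (-3, 2).
General solution: C_1e^(4t)(-1,1) + C_2e^(2t)(-3,2).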